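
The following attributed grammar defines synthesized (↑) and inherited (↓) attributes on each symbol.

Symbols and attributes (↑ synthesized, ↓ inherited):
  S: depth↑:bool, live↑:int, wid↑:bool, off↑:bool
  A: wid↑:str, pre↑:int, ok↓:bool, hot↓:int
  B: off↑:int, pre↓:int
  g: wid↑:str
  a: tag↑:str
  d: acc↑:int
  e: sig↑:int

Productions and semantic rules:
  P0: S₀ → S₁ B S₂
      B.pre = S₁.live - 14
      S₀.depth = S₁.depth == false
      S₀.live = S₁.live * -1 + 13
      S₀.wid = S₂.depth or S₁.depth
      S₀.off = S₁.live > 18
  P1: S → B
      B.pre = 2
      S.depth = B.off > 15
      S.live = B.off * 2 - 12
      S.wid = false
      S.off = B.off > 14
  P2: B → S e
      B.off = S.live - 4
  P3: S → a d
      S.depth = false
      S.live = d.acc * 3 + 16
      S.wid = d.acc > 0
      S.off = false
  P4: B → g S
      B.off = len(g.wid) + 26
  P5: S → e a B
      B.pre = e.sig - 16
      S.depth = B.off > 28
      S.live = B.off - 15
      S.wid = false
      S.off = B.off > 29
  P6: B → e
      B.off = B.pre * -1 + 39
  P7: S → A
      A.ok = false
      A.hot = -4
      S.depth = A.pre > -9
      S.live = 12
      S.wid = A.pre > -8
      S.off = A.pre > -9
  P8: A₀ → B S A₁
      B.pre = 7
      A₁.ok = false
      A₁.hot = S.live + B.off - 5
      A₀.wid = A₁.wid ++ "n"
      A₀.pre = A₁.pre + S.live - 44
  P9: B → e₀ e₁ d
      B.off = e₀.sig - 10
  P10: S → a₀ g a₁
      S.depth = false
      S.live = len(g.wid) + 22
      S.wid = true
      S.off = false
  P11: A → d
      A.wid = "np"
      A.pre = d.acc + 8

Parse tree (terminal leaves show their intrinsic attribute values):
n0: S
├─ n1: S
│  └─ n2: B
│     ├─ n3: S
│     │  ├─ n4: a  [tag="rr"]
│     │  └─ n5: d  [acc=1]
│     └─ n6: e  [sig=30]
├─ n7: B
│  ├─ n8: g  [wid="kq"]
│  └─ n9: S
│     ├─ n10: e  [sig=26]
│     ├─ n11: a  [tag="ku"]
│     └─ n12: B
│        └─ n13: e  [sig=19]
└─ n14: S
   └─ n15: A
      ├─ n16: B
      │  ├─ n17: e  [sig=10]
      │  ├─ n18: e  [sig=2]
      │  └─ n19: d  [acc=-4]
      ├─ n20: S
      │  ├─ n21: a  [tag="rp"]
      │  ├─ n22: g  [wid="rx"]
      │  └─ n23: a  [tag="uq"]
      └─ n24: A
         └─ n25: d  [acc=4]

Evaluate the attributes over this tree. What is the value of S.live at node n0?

-5

1. n2.pre = 2  [2]
2. n4.tag = "rr"  [terminal]
3. n5.acc = 1  [terminal]
4. n3.depth = false  [false]
5. n3.live = 19  [d.acc * 3 + 16]
6. n3.wid = true  [d.acc > 0]
7. n3.off = false  [false]
8. n6.sig = 30  [terminal]
9. n2.off = 15  [S.live - 4]
10. n1.depth = false  [B.off > 15]
11. n1.live = 18  [B.off * 2 - 12]
12. n1.wid = false  [false]
13. n1.off = true  [B.off > 14]
14. n7.pre = 4  [S₁.live - 14]
15. n8.wid = "kq"  [terminal]
16. n10.sig = 26  [terminal]
17. n11.tag = "ku"  [terminal]
18. n12.pre = 10  [e.sig - 16]
19. n13.sig = 19  [terminal]
20. n12.off = 29  [B.pre * -1 + 39]
21. n9.depth = true  [B.off > 28]
22. n9.live = 14  [B.off - 15]
23. n9.wid = false  [false]
24. n9.off = false  [B.off > 29]
25. n7.off = 28  [len(g.wid) + 26]
26. n15.ok = false  [false]
27. n15.hot = -4  [-4]
28. n16.pre = 7  [7]
29. n17.sig = 10  [terminal]
30. n18.sig = 2  [terminal]
31. n19.acc = -4  [terminal]
32. n16.off = 0  [e₀.sig - 10]
33. n21.tag = "rp"  [terminal]
34. n22.wid = "rx"  [terminal]
35. n23.tag = "uq"  [terminal]
36. n20.depth = false  [false]
37. n20.live = 24  [len(g.wid) + 22]
38. n20.wid = true  [true]
39. n20.off = false  [false]
40. n24.ok = false  [false]
41. n24.hot = 19  [S.live + B.off - 5]
42. n25.acc = 4  [terminal]
43. n24.wid = "np"  ["np"]
44. n24.pre = 12  [d.acc + 8]
45. n15.wid = "npn"  [A₁.wid ++ "n"]
46. n15.pre = -8  [A₁.pre + S.live - 44]
47. n14.depth = true  [A.pre > -9]
48. n14.live = 12  [12]
49. n14.wid = false  [A.pre > -8]
50. n14.off = true  [A.pre > -9]
51. n0.depth = true  [S₁.depth == false]
52. n0.live = -5  [S₁.live * -1 + 13]
53. n0.wid = true  [S₂.depth or S₁.depth]
54. n0.off = false  [S₁.live > 18]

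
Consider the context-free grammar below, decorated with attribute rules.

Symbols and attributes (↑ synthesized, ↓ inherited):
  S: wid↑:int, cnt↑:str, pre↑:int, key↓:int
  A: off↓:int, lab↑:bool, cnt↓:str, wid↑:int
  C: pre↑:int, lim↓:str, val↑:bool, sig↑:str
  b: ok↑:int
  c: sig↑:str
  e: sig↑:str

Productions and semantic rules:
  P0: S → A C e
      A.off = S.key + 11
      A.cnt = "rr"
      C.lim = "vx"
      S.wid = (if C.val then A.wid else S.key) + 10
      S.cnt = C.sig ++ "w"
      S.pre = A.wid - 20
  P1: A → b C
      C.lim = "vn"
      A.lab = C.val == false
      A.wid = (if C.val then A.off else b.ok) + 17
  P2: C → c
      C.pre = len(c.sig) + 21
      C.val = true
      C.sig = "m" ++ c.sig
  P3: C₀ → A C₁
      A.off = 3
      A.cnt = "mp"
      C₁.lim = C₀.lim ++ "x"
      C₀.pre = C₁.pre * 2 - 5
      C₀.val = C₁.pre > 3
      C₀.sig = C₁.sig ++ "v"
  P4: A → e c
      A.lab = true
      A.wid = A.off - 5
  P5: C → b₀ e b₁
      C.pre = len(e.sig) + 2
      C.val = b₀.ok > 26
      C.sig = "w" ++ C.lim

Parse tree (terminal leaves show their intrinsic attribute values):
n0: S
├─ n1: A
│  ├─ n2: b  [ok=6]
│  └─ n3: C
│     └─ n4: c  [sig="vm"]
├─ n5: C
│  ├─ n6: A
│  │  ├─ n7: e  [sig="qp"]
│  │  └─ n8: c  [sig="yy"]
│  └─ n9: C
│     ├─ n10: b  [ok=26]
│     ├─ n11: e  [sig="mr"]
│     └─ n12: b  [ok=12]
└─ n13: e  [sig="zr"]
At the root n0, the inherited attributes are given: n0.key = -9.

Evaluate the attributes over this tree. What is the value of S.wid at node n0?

1. n0.key = -9  [given at root]
2. n1.off = 2  [S.key + 11]
3. n1.cnt = "rr"  ["rr"]
4. n2.ok = 6  [terminal]
5. n3.lim = "vn"  ["vn"]
6. n4.sig = "vm"  [terminal]
7. n3.pre = 23  [len(c.sig) + 21]
8. n3.val = true  [true]
9. n3.sig = "mvm"  ["m" ++ c.sig]
10. n1.lab = false  [C.val == false]
11. n1.wid = 19  [(if C.val then A.off else b.ok) + 17]
12. n5.lim = "vx"  ["vx"]
13. n6.off = 3  [3]
14. n6.cnt = "mp"  ["mp"]
15. n7.sig = "qp"  [terminal]
16. n8.sig = "yy"  [terminal]
17. n6.lab = true  [true]
18. n6.wid = -2  [A.off - 5]
19. n9.lim = "vxx"  [C₀.lim ++ "x"]
20. n10.ok = 26  [terminal]
21. n11.sig = "mr"  [terminal]
22. n12.ok = 12  [terminal]
23. n9.pre = 4  [len(e.sig) + 2]
24. n9.val = false  [b₀.ok > 26]
25. n9.sig = "wvxx"  ["w" ++ C.lim]
26. n5.pre = 3  [C₁.pre * 2 - 5]
27. n5.val = true  [C₁.pre > 3]
28. n5.sig = "wvxxv"  [C₁.sig ++ "v"]
29. n13.sig = "zr"  [terminal]
30. n0.wid = 29  [(if C.val then A.wid else S.key) + 10]
31. n0.cnt = "wvxxvw"  [C.sig ++ "w"]
32. n0.pre = -1  [A.wid - 20]

29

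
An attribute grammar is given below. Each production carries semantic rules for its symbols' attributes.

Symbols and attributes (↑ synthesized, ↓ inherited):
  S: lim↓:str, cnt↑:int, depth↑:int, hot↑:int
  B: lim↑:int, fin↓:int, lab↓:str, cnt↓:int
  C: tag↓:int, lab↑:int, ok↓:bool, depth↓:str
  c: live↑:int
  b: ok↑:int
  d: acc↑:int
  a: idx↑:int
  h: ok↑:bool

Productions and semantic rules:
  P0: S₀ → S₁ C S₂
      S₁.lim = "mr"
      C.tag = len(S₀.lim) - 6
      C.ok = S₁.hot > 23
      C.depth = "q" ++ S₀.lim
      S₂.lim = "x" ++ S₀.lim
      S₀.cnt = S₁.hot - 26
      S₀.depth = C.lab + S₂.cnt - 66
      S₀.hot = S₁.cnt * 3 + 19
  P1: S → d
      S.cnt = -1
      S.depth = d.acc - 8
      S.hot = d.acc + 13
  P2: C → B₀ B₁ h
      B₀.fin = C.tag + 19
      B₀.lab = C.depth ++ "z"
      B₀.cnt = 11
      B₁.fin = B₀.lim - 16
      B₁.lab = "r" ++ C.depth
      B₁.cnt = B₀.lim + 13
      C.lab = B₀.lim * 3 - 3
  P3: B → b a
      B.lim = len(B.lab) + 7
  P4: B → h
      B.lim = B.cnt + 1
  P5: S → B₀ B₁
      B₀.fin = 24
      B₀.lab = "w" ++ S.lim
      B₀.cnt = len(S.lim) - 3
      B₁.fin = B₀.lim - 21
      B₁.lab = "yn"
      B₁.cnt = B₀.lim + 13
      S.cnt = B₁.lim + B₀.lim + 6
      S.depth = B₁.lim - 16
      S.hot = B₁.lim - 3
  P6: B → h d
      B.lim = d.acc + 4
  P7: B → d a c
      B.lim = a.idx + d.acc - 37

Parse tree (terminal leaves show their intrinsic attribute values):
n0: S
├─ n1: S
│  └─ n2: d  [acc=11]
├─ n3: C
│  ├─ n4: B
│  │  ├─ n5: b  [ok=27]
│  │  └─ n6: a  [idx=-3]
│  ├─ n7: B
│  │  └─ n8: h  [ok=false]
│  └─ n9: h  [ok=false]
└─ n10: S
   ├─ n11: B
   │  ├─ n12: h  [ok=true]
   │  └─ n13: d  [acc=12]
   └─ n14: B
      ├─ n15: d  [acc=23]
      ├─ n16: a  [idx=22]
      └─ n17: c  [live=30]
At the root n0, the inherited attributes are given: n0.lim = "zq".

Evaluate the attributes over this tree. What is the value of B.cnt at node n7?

24

1. n0.lim = "zq"  [given at root]
2. n1.lim = "mr"  ["mr"]
3. n2.acc = 11  [terminal]
4. n1.cnt = -1  [-1]
5. n1.depth = 3  [d.acc - 8]
6. n1.hot = 24  [d.acc + 13]
7. n3.tag = -4  [len(S₀.lim) - 6]
8. n3.ok = true  [S₁.hot > 23]
9. n3.depth = "qzq"  ["q" ++ S₀.lim]
10. n4.fin = 15  [C.tag + 19]
11. n4.lab = "qzqz"  [C.depth ++ "z"]
12. n4.cnt = 11  [11]
13. n5.ok = 27  [terminal]
14. n6.idx = -3  [terminal]
15. n4.lim = 11  [len(B.lab) + 7]
16. n7.fin = -5  [B₀.lim - 16]
17. n7.lab = "rqzq"  ["r" ++ C.depth]
18. n7.cnt = 24  [B₀.lim + 13]
19. n8.ok = false  [terminal]
20. n7.lim = 25  [B.cnt + 1]
21. n9.ok = false  [terminal]
22. n3.lab = 30  [B₀.lim * 3 - 3]
23. n10.lim = "xzq"  ["x" ++ S₀.lim]
24. n11.fin = 24  [24]
25. n11.lab = "wxzq"  ["w" ++ S.lim]
26. n11.cnt = 0  [len(S.lim) - 3]
27. n12.ok = true  [terminal]
28. n13.acc = 12  [terminal]
29. n11.lim = 16  [d.acc + 4]
30. n14.fin = -5  [B₀.lim - 21]
31. n14.lab = "yn"  ["yn"]
32. n14.cnt = 29  [B₀.lim + 13]
33. n15.acc = 23  [terminal]
34. n16.idx = 22  [terminal]
35. n17.live = 30  [terminal]
36. n14.lim = 8  [a.idx + d.acc - 37]
37. n10.cnt = 30  [B₁.lim + B₀.lim + 6]
38. n10.depth = -8  [B₁.lim - 16]
39. n10.hot = 5  [B₁.lim - 3]
40. n0.cnt = -2  [S₁.hot - 26]
41. n0.depth = -6  [C.lab + S₂.cnt - 66]
42. n0.hot = 16  [S₁.cnt * 3 + 19]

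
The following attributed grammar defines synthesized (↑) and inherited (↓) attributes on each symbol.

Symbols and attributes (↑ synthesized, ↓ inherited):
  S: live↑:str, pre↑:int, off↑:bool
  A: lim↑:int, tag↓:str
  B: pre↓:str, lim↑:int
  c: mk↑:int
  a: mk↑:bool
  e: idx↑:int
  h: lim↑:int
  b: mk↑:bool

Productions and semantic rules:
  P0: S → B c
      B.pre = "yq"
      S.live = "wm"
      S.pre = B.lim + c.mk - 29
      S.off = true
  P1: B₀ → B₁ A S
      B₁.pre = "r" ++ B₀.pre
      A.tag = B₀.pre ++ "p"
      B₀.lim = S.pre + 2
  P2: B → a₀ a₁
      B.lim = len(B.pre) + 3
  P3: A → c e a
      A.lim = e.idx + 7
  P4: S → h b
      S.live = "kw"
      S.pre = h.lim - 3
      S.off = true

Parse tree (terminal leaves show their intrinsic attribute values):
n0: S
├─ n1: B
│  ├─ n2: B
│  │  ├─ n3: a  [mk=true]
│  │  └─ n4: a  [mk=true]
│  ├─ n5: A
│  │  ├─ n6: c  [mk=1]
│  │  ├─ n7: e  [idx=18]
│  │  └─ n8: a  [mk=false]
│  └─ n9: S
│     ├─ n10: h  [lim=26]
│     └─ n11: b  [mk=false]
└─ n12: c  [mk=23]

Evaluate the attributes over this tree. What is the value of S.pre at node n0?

1. n1.pre = "yq"  ["yq"]
2. n2.pre = "ryq"  ["r" ++ B₀.pre]
3. n3.mk = true  [terminal]
4. n4.mk = true  [terminal]
5. n2.lim = 6  [len(B.pre) + 3]
6. n5.tag = "yqp"  [B₀.pre ++ "p"]
7. n6.mk = 1  [terminal]
8. n7.idx = 18  [terminal]
9. n8.mk = false  [terminal]
10. n5.lim = 25  [e.idx + 7]
11. n10.lim = 26  [terminal]
12. n11.mk = false  [terminal]
13. n9.live = "kw"  ["kw"]
14. n9.pre = 23  [h.lim - 3]
15. n9.off = true  [true]
16. n1.lim = 25  [S.pre + 2]
17. n12.mk = 23  [terminal]
18. n0.live = "wm"  ["wm"]
19. n0.pre = 19  [B.lim + c.mk - 29]
20. n0.off = true  [true]

19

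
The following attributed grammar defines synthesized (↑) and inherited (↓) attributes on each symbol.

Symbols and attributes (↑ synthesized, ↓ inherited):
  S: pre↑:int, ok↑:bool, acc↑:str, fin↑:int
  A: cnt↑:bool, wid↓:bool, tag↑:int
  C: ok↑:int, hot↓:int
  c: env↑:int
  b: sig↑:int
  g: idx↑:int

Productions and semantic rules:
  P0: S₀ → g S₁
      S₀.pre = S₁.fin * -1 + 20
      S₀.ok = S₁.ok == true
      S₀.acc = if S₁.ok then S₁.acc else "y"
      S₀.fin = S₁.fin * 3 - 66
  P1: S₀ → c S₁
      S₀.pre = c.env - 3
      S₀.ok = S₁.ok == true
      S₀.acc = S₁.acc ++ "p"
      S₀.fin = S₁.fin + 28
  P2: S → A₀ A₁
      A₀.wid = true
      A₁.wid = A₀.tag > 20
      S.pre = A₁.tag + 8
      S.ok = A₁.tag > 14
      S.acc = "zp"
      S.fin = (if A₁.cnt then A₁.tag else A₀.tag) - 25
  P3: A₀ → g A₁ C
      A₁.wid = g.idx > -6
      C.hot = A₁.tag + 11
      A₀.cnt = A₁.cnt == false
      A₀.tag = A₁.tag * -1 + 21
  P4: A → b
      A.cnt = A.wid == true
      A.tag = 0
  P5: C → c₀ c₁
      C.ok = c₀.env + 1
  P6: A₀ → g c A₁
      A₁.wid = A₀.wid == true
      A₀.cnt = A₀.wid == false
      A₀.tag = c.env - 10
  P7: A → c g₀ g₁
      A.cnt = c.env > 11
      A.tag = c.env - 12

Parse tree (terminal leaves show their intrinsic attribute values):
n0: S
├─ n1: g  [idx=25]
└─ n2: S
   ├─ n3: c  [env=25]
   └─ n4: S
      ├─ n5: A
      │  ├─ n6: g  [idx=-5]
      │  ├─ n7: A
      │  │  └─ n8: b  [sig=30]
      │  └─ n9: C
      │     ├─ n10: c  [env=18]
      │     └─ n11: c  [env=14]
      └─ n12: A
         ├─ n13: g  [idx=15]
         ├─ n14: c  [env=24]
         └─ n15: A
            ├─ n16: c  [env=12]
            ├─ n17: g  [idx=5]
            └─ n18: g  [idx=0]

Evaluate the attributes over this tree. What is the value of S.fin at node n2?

24

1. n1.idx = 25  [terminal]
2. n3.env = 25  [terminal]
3. n5.wid = true  [true]
4. n6.idx = -5  [terminal]
5. n7.wid = true  [g.idx > -6]
6. n8.sig = 30  [terminal]
7. n7.cnt = true  [A.wid == true]
8. n7.tag = 0  [0]
9. n9.hot = 11  [A₁.tag + 11]
10. n10.env = 18  [terminal]
11. n11.env = 14  [terminal]
12. n9.ok = 19  [c₀.env + 1]
13. n5.cnt = false  [A₁.cnt == false]
14. n5.tag = 21  [A₁.tag * -1 + 21]
15. n12.wid = true  [A₀.tag > 20]
16. n13.idx = 15  [terminal]
17. n14.env = 24  [terminal]
18. n15.wid = true  [A₀.wid == true]
19. n16.env = 12  [terminal]
20. n17.idx = 5  [terminal]
21. n18.idx = 0  [terminal]
22. n15.cnt = true  [c.env > 11]
23. n15.tag = 0  [c.env - 12]
24. n12.cnt = false  [A₀.wid == false]
25. n12.tag = 14  [c.env - 10]
26. n4.pre = 22  [A₁.tag + 8]
27. n4.ok = false  [A₁.tag > 14]
28. n4.acc = "zp"  ["zp"]
29. n4.fin = -4  [(if A₁.cnt then A₁.tag else A₀.tag) - 25]
30. n2.pre = 22  [c.env - 3]
31. n2.ok = false  [S₁.ok == true]
32. n2.acc = "zpp"  [S₁.acc ++ "p"]
33. n2.fin = 24  [S₁.fin + 28]
34. n0.pre = -4  [S₁.fin * -1 + 20]
35. n0.ok = false  [S₁.ok == true]
36. n0.acc = "y"  [if S₁.ok then S₁.acc else "y"]
37. n0.fin = 6  [S₁.fin * 3 - 66]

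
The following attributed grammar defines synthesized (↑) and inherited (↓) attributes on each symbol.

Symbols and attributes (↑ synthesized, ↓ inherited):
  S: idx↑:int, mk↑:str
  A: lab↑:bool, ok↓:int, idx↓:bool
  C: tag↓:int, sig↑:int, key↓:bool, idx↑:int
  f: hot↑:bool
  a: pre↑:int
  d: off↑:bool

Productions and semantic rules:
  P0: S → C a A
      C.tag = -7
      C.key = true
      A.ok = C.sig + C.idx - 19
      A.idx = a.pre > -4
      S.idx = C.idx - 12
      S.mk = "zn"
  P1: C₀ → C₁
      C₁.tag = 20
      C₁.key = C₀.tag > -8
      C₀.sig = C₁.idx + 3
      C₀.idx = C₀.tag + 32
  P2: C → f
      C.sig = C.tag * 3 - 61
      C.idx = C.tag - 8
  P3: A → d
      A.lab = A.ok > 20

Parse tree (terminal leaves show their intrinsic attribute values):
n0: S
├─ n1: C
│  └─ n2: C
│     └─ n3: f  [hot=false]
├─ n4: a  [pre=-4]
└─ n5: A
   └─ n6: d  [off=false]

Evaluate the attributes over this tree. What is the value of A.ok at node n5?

1. n1.tag = -7  [-7]
2. n1.key = true  [true]
3. n2.tag = 20  [20]
4. n2.key = true  [C₀.tag > -8]
5. n3.hot = false  [terminal]
6. n2.sig = -1  [C.tag * 3 - 61]
7. n2.idx = 12  [C.tag - 8]
8. n1.sig = 15  [C₁.idx + 3]
9. n1.idx = 25  [C₀.tag + 32]
10. n4.pre = -4  [terminal]
11. n5.ok = 21  [C.sig + C.idx - 19]
12. n5.idx = false  [a.pre > -4]
13. n6.off = false  [terminal]
14. n5.lab = true  [A.ok > 20]
15. n0.idx = 13  [C.idx - 12]
16. n0.mk = "zn"  ["zn"]

21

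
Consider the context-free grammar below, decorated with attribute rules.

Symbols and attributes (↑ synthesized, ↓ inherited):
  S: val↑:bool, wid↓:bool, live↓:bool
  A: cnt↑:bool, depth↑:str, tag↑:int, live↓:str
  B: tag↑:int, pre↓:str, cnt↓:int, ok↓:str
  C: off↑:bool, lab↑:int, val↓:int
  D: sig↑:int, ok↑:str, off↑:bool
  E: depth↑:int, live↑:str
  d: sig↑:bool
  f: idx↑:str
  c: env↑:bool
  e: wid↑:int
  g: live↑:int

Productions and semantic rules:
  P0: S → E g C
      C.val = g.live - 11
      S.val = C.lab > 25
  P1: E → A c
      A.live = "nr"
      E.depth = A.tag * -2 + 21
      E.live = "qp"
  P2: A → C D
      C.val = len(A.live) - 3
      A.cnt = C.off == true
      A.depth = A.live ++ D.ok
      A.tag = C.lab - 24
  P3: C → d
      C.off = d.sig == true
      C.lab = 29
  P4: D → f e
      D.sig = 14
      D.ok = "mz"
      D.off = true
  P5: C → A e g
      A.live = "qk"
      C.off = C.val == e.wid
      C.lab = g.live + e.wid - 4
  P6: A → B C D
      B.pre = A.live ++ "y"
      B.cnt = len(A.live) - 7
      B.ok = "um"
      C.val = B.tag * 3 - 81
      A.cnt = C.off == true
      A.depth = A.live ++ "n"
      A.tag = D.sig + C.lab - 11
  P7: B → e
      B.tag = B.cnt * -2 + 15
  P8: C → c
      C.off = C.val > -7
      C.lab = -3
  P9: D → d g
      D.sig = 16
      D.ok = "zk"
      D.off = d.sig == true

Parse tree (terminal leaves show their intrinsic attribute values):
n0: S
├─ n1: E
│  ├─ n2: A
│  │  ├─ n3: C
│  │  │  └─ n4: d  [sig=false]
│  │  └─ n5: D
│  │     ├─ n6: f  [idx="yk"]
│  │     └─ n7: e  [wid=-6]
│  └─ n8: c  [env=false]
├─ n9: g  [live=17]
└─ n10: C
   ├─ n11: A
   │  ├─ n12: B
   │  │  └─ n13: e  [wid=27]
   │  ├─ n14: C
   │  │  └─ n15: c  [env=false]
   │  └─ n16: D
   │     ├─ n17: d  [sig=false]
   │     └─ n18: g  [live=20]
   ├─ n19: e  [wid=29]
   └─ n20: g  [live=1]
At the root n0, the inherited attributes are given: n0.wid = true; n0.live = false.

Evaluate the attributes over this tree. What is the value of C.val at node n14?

1. n0.wid = true  [given at root]
2. n0.live = false  [given at root]
3. n2.live = "nr"  ["nr"]
4. n3.val = -1  [len(A.live) - 3]
5. n4.sig = false  [terminal]
6. n3.off = false  [d.sig == true]
7. n3.lab = 29  [29]
8. n6.idx = "yk"  [terminal]
9. n7.wid = -6  [terminal]
10. n5.sig = 14  [14]
11. n5.ok = "mz"  ["mz"]
12. n5.off = true  [true]
13. n2.cnt = false  [C.off == true]
14. n2.depth = "nrmz"  [A.live ++ D.ok]
15. n2.tag = 5  [C.lab - 24]
16. n8.env = false  [terminal]
17. n1.depth = 11  [A.tag * -2 + 21]
18. n1.live = "qp"  ["qp"]
19. n9.live = 17  [terminal]
20. n10.val = 6  [g.live - 11]
21. n11.live = "qk"  ["qk"]
22. n12.pre = "qky"  [A.live ++ "y"]
23. n12.cnt = -5  [len(A.live) - 7]
24. n12.ok = "um"  ["um"]
25. n13.wid = 27  [terminal]
26. n12.tag = 25  [B.cnt * -2 + 15]
27. n14.val = -6  [B.tag * 3 - 81]
28. n15.env = false  [terminal]
29. n14.off = true  [C.val > -7]
30. n14.lab = -3  [-3]
31. n17.sig = false  [terminal]
32. n18.live = 20  [terminal]
33. n16.sig = 16  [16]
34. n16.ok = "zk"  ["zk"]
35. n16.off = false  [d.sig == true]
36. n11.cnt = true  [C.off == true]
37. n11.depth = "qkn"  [A.live ++ "n"]
38. n11.tag = 2  [D.sig + C.lab - 11]
39. n19.wid = 29  [terminal]
40. n20.live = 1  [terminal]
41. n10.off = false  [C.val == e.wid]
42. n10.lab = 26  [g.live + e.wid - 4]
43. n0.val = true  [C.lab > 25]

-6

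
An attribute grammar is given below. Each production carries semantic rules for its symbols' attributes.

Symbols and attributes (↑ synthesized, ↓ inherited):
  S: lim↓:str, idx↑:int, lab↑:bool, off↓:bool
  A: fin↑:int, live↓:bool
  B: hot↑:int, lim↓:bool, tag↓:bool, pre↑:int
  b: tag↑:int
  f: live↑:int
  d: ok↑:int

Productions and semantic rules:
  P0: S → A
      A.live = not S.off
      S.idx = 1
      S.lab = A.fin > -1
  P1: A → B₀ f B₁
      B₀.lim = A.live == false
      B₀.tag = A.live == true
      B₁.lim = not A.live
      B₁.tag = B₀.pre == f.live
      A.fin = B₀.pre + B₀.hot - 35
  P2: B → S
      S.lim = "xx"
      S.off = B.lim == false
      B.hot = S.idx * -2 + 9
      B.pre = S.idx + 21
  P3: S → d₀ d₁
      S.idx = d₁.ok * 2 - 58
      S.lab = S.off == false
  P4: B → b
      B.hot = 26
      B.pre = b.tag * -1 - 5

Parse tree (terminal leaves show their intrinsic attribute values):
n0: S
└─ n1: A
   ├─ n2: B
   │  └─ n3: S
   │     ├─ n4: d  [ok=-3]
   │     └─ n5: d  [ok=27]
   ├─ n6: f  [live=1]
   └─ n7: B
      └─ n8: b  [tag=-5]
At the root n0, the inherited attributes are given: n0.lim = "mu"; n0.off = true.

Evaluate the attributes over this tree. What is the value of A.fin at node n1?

-1

1. n0.lim = "mu"  [given at root]
2. n0.off = true  [given at root]
3. n1.live = false  [not S.off]
4. n2.lim = true  [A.live == false]
5. n2.tag = false  [A.live == true]
6. n3.lim = "xx"  ["xx"]
7. n3.off = false  [B.lim == false]
8. n4.ok = -3  [terminal]
9. n5.ok = 27  [terminal]
10. n3.idx = -4  [d₁.ok * 2 - 58]
11. n3.lab = true  [S.off == false]
12. n2.hot = 17  [S.idx * -2 + 9]
13. n2.pre = 17  [S.idx + 21]
14. n6.live = 1  [terminal]
15. n7.lim = true  [not A.live]
16. n7.tag = false  [B₀.pre == f.live]
17. n8.tag = -5  [terminal]
18. n7.hot = 26  [26]
19. n7.pre = 0  [b.tag * -1 - 5]
20. n1.fin = -1  [B₀.pre + B₀.hot - 35]
21. n0.idx = 1  [1]
22. n0.lab = false  [A.fin > -1]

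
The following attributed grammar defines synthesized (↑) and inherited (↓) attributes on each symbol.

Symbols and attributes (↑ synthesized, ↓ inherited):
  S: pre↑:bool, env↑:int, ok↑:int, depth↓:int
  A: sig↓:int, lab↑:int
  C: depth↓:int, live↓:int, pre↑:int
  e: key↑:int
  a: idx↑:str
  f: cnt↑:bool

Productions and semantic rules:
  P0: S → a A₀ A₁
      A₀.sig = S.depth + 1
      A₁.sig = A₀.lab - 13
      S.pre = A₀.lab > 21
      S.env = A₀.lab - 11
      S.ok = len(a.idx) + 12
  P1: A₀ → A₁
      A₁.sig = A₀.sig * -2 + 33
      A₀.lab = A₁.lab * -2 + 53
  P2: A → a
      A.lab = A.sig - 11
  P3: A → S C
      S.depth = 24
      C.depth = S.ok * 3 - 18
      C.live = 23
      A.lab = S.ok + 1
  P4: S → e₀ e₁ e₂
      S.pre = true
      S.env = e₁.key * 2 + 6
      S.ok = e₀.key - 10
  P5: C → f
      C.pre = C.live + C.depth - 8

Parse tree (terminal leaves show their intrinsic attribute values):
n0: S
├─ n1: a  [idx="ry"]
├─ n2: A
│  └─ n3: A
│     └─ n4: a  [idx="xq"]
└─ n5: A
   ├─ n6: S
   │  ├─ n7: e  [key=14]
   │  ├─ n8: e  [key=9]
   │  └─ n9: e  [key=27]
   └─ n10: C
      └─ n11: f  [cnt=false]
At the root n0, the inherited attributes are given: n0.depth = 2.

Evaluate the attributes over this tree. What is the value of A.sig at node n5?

1. n0.depth = 2  [given at root]
2. n1.idx = "ry"  [terminal]
3. n2.sig = 3  [S.depth + 1]
4. n3.sig = 27  [A₀.sig * -2 + 33]
5. n4.idx = "xq"  [terminal]
6. n3.lab = 16  [A.sig - 11]
7. n2.lab = 21  [A₁.lab * -2 + 53]
8. n5.sig = 8  [A₀.lab - 13]
9. n6.depth = 24  [24]
10. n7.key = 14  [terminal]
11. n8.key = 9  [terminal]
12. n9.key = 27  [terminal]
13. n6.pre = true  [true]
14. n6.env = 24  [e₁.key * 2 + 6]
15. n6.ok = 4  [e₀.key - 10]
16. n10.depth = -6  [S.ok * 3 - 18]
17. n10.live = 23  [23]
18. n11.cnt = false  [terminal]
19. n10.pre = 9  [C.live + C.depth - 8]
20. n5.lab = 5  [S.ok + 1]
21. n0.pre = false  [A₀.lab > 21]
22. n0.env = 10  [A₀.lab - 11]
23. n0.ok = 14  [len(a.idx) + 12]

8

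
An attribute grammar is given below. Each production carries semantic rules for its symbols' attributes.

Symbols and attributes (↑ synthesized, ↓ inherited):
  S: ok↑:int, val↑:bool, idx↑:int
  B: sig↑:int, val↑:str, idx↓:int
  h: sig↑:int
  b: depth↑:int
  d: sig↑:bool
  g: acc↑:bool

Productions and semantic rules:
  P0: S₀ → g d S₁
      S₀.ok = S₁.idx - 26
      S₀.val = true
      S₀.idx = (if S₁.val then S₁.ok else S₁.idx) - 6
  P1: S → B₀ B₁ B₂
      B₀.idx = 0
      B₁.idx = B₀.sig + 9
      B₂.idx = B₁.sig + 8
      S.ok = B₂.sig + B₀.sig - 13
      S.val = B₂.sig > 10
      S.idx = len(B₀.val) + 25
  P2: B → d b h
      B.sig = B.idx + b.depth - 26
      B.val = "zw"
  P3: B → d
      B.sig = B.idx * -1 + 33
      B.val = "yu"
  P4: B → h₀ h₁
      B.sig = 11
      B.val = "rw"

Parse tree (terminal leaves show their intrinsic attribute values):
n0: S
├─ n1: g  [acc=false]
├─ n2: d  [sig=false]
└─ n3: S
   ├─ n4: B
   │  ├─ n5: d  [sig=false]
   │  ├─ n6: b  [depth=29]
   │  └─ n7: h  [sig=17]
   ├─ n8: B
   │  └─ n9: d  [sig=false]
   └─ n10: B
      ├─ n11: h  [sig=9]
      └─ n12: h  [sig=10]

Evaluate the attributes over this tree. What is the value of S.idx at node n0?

1. n1.acc = false  [terminal]
2. n2.sig = false  [terminal]
3. n4.idx = 0  [0]
4. n5.sig = false  [terminal]
5. n6.depth = 29  [terminal]
6. n7.sig = 17  [terminal]
7. n4.sig = 3  [B.idx + b.depth - 26]
8. n4.val = "zw"  ["zw"]
9. n8.idx = 12  [B₀.sig + 9]
10. n9.sig = false  [terminal]
11. n8.sig = 21  [B.idx * -1 + 33]
12. n8.val = "yu"  ["yu"]
13. n10.idx = 29  [B₁.sig + 8]
14. n11.sig = 9  [terminal]
15. n12.sig = 10  [terminal]
16. n10.sig = 11  [11]
17. n10.val = "rw"  ["rw"]
18. n3.ok = 1  [B₂.sig + B₀.sig - 13]
19. n3.val = true  [B₂.sig > 10]
20. n3.idx = 27  [len(B₀.val) + 25]
21. n0.ok = 1  [S₁.idx - 26]
22. n0.val = true  [true]
23. n0.idx = -5  [(if S₁.val then S₁.ok else S₁.idx) - 6]

-5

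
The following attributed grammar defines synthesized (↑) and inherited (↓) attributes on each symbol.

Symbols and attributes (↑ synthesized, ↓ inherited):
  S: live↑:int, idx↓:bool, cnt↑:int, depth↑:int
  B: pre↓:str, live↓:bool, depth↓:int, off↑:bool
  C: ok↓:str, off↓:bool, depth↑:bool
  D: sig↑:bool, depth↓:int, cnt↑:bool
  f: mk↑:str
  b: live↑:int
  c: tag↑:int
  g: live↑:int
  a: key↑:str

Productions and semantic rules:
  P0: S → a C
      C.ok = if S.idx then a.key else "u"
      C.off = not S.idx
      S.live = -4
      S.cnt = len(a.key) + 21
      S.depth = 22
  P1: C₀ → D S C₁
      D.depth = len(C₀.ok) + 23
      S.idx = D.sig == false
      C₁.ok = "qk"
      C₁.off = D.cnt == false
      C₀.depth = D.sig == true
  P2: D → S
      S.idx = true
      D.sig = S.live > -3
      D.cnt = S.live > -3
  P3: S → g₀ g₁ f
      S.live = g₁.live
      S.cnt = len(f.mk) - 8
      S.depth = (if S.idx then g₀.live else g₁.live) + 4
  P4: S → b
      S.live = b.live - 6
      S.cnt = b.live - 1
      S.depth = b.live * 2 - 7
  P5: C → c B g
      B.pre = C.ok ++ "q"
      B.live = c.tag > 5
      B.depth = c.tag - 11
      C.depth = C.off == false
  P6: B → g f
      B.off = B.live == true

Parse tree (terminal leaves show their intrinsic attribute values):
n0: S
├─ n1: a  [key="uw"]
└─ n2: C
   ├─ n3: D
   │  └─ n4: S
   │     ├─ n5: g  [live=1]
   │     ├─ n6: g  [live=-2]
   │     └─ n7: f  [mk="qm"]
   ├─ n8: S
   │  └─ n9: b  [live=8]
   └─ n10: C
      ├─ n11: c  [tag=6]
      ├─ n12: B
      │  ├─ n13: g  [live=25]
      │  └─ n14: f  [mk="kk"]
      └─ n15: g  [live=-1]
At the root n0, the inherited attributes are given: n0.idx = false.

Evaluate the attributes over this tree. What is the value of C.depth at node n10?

1. n0.idx = false  [given at root]
2. n1.key = "uw"  [terminal]
3. n2.ok = "u"  [if S.idx then a.key else "u"]
4. n2.off = true  [not S.idx]
5. n3.depth = 24  [len(C₀.ok) + 23]
6. n4.idx = true  [true]
7. n5.live = 1  [terminal]
8. n6.live = -2  [terminal]
9. n7.mk = "qm"  [terminal]
10. n4.live = -2  [g₁.live]
11. n4.cnt = -6  [len(f.mk) - 8]
12. n4.depth = 5  [(if S.idx then g₀.live else g₁.live) + 4]
13. n3.sig = true  [S.live > -3]
14. n3.cnt = true  [S.live > -3]
15. n8.idx = false  [D.sig == false]
16. n9.live = 8  [terminal]
17. n8.live = 2  [b.live - 6]
18. n8.cnt = 7  [b.live - 1]
19. n8.depth = 9  [b.live * 2 - 7]
20. n10.ok = "qk"  ["qk"]
21. n10.off = false  [D.cnt == false]
22. n11.tag = 6  [terminal]
23. n12.pre = "qkq"  [C.ok ++ "q"]
24. n12.live = true  [c.tag > 5]
25. n12.depth = -5  [c.tag - 11]
26. n13.live = 25  [terminal]
27. n14.mk = "kk"  [terminal]
28. n12.off = true  [B.live == true]
29. n15.live = -1  [terminal]
30. n10.depth = true  [C.off == false]
31. n2.depth = true  [D.sig == true]
32. n0.live = -4  [-4]
33. n0.cnt = 23  [len(a.key) + 21]
34. n0.depth = 22  [22]

true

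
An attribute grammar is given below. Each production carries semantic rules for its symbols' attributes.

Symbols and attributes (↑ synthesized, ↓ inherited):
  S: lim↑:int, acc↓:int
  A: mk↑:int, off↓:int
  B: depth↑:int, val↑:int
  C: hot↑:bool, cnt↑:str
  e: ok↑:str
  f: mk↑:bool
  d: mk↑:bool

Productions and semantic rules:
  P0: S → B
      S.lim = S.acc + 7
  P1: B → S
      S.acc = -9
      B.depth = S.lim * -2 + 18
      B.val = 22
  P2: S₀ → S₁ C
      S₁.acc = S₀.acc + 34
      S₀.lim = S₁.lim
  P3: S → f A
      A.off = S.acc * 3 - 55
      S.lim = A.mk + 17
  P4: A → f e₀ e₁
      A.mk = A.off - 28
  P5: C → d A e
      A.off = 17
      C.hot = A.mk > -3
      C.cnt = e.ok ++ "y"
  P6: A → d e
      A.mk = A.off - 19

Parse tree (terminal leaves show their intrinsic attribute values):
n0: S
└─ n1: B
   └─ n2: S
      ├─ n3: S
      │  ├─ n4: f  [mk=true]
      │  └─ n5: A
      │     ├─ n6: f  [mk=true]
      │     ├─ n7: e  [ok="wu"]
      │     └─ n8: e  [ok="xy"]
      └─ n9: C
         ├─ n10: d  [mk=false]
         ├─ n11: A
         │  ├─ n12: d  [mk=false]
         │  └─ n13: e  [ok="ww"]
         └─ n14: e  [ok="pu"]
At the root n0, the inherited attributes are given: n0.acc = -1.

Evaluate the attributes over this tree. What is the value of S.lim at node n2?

9

1. n0.acc = -1  [given at root]
2. n2.acc = -9  [-9]
3. n3.acc = 25  [S₀.acc + 34]
4. n4.mk = true  [terminal]
5. n5.off = 20  [S.acc * 3 - 55]
6. n6.mk = true  [terminal]
7. n7.ok = "wu"  [terminal]
8. n8.ok = "xy"  [terminal]
9. n5.mk = -8  [A.off - 28]
10. n3.lim = 9  [A.mk + 17]
11. n10.mk = false  [terminal]
12. n11.off = 17  [17]
13. n12.mk = false  [terminal]
14. n13.ok = "ww"  [terminal]
15. n11.mk = -2  [A.off - 19]
16. n14.ok = "pu"  [terminal]
17. n9.hot = true  [A.mk > -3]
18. n9.cnt = "puy"  [e.ok ++ "y"]
19. n2.lim = 9  [S₁.lim]
20. n1.depth = 0  [S.lim * -2 + 18]
21. n1.val = 22  [22]
22. n0.lim = 6  [S.acc + 7]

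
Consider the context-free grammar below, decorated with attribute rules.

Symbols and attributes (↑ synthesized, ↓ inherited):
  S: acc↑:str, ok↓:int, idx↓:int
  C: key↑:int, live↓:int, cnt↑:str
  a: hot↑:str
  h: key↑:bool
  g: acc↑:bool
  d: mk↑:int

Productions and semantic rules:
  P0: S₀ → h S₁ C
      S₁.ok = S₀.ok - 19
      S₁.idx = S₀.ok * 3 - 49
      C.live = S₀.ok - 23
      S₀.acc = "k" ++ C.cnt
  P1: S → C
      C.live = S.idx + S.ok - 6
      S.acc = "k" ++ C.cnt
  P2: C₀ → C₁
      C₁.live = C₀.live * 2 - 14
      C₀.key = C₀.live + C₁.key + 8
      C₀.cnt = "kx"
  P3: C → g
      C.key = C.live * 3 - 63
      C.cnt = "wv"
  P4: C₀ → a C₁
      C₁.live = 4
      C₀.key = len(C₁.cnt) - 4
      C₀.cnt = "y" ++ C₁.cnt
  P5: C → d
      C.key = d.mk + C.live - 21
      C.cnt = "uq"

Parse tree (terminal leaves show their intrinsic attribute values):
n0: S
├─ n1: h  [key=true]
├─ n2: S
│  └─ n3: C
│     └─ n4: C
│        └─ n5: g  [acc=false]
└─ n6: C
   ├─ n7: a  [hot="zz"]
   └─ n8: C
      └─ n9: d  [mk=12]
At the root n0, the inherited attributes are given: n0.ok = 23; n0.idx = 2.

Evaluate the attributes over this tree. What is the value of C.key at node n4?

3

1. n0.ok = 23  [given at root]
2. n0.idx = 2  [given at root]
3. n1.key = true  [terminal]
4. n2.ok = 4  [S₀.ok - 19]
5. n2.idx = 20  [S₀.ok * 3 - 49]
6. n3.live = 18  [S.idx + S.ok - 6]
7. n4.live = 22  [C₀.live * 2 - 14]
8. n5.acc = false  [terminal]
9. n4.key = 3  [C.live * 3 - 63]
10. n4.cnt = "wv"  ["wv"]
11. n3.key = 29  [C₀.live + C₁.key + 8]
12. n3.cnt = "kx"  ["kx"]
13. n2.acc = "kkx"  ["k" ++ C.cnt]
14. n6.live = 0  [S₀.ok - 23]
15. n7.hot = "zz"  [terminal]
16. n8.live = 4  [4]
17. n9.mk = 12  [terminal]
18. n8.key = -5  [d.mk + C.live - 21]
19. n8.cnt = "uq"  ["uq"]
20. n6.key = -2  [len(C₁.cnt) - 4]
21. n6.cnt = "yuq"  ["y" ++ C₁.cnt]
22. n0.acc = "kyuq"  ["k" ++ C.cnt]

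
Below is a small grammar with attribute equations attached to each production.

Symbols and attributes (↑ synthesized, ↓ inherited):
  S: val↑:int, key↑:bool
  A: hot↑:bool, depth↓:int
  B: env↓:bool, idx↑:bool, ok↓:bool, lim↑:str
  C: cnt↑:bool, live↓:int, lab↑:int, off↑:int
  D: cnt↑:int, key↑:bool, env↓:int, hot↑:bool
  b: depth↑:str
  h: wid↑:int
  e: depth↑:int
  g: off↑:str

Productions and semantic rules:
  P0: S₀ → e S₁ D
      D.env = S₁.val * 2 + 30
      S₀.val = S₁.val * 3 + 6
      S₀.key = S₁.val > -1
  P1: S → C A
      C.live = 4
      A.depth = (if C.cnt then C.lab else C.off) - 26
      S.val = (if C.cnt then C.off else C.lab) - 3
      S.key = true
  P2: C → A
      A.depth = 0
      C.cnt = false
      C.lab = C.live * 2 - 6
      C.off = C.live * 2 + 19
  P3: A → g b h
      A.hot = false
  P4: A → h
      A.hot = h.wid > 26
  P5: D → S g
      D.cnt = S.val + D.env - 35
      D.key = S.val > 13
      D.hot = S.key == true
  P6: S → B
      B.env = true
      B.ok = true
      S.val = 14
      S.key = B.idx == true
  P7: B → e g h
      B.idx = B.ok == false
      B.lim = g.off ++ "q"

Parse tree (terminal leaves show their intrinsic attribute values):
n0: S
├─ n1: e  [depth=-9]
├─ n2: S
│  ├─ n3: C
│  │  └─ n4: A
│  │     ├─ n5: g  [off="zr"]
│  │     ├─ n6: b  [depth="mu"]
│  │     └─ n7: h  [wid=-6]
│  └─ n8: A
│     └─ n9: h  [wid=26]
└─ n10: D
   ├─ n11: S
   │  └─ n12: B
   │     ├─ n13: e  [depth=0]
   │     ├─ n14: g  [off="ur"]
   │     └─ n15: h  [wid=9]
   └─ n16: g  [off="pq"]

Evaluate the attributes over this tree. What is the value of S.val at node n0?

1. n1.depth = -9  [terminal]
2. n3.live = 4  [4]
3. n4.depth = 0  [0]
4. n5.off = "zr"  [terminal]
5. n6.depth = "mu"  [terminal]
6. n7.wid = -6  [terminal]
7. n4.hot = false  [false]
8. n3.cnt = false  [false]
9. n3.lab = 2  [C.live * 2 - 6]
10. n3.off = 27  [C.live * 2 + 19]
11. n8.depth = 1  [(if C.cnt then C.lab else C.off) - 26]
12. n9.wid = 26  [terminal]
13. n8.hot = false  [h.wid > 26]
14. n2.val = -1  [(if C.cnt then C.off else C.lab) - 3]
15. n2.key = true  [true]
16. n10.env = 28  [S₁.val * 2 + 30]
17. n12.env = true  [true]
18. n12.ok = true  [true]
19. n13.depth = 0  [terminal]
20. n14.off = "ur"  [terminal]
21. n15.wid = 9  [terminal]
22. n12.idx = false  [B.ok == false]
23. n12.lim = "urq"  [g.off ++ "q"]
24. n11.val = 14  [14]
25. n11.key = false  [B.idx == true]
26. n16.off = "pq"  [terminal]
27. n10.cnt = 7  [S.val + D.env - 35]
28. n10.key = true  [S.val > 13]
29. n10.hot = false  [S.key == true]
30. n0.val = 3  [S₁.val * 3 + 6]
31. n0.key = false  [S₁.val > -1]

3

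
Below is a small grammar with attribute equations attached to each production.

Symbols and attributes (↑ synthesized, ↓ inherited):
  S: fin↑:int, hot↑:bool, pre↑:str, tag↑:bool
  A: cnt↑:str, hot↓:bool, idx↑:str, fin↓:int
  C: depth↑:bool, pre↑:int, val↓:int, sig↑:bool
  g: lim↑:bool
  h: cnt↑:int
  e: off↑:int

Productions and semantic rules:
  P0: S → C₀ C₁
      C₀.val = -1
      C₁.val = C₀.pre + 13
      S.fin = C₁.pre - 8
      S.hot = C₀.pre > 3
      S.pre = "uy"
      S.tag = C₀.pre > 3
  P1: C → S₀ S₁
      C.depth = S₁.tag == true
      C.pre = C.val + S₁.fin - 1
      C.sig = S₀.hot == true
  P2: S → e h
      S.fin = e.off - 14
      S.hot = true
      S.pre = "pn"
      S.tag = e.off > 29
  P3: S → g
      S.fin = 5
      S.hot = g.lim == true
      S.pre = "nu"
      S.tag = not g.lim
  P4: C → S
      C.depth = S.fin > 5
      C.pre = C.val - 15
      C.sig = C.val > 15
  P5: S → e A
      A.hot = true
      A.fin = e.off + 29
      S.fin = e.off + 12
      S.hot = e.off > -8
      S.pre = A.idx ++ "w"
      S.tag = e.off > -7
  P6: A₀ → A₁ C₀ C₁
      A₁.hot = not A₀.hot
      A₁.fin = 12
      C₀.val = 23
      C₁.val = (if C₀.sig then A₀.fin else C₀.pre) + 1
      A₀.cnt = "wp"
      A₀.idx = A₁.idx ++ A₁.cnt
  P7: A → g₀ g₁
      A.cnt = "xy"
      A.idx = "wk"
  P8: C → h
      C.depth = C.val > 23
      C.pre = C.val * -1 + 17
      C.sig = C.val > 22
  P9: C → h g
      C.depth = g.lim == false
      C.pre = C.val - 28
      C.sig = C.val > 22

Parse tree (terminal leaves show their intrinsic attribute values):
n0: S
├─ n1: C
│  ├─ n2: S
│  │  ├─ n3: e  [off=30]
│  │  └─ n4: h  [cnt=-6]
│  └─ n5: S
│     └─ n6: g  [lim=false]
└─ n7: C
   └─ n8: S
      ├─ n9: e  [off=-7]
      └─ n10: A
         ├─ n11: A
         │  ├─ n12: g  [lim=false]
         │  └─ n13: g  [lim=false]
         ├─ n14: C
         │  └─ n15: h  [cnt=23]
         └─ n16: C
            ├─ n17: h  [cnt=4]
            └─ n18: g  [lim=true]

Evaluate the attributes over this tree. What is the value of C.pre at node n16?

-5

1. n1.val = -1  [-1]
2. n3.off = 30  [terminal]
3. n4.cnt = -6  [terminal]
4. n2.fin = 16  [e.off - 14]
5. n2.hot = true  [true]
6. n2.pre = "pn"  ["pn"]
7. n2.tag = true  [e.off > 29]
8. n6.lim = false  [terminal]
9. n5.fin = 5  [5]
10. n5.hot = false  [g.lim == true]
11. n5.pre = "nu"  ["nu"]
12. n5.tag = true  [not g.lim]
13. n1.depth = true  [S₁.tag == true]
14. n1.pre = 3  [C.val + S₁.fin - 1]
15. n1.sig = true  [S₀.hot == true]
16. n7.val = 16  [C₀.pre + 13]
17. n9.off = -7  [terminal]
18. n10.hot = true  [true]
19. n10.fin = 22  [e.off + 29]
20. n11.hot = false  [not A₀.hot]
21. n11.fin = 12  [12]
22. n12.lim = false  [terminal]
23. n13.lim = false  [terminal]
24. n11.cnt = "xy"  ["xy"]
25. n11.idx = "wk"  ["wk"]
26. n14.val = 23  [23]
27. n15.cnt = 23  [terminal]
28. n14.depth = false  [C.val > 23]
29. n14.pre = -6  [C.val * -1 + 17]
30. n14.sig = true  [C.val > 22]
31. n16.val = 23  [(if C₀.sig then A₀.fin else C₀.pre) + 1]
32. n17.cnt = 4  [terminal]
33. n18.lim = true  [terminal]
34. n16.depth = false  [g.lim == false]
35. n16.pre = -5  [C.val - 28]
36. n16.sig = true  [C.val > 22]
37. n10.cnt = "wp"  ["wp"]
38. n10.idx = "wkxy"  [A₁.idx ++ A₁.cnt]
39. n8.fin = 5  [e.off + 12]
40. n8.hot = true  [e.off > -8]
41. n8.pre = "wkxyw"  [A.idx ++ "w"]
42. n8.tag = false  [e.off > -7]
43. n7.depth = false  [S.fin > 5]
44. n7.pre = 1  [C.val - 15]
45. n7.sig = true  [C.val > 15]
46. n0.fin = -7  [C₁.pre - 8]
47. n0.hot = false  [C₀.pre > 3]
48. n0.pre = "uy"  ["uy"]
49. n0.tag = false  [C₀.pre > 3]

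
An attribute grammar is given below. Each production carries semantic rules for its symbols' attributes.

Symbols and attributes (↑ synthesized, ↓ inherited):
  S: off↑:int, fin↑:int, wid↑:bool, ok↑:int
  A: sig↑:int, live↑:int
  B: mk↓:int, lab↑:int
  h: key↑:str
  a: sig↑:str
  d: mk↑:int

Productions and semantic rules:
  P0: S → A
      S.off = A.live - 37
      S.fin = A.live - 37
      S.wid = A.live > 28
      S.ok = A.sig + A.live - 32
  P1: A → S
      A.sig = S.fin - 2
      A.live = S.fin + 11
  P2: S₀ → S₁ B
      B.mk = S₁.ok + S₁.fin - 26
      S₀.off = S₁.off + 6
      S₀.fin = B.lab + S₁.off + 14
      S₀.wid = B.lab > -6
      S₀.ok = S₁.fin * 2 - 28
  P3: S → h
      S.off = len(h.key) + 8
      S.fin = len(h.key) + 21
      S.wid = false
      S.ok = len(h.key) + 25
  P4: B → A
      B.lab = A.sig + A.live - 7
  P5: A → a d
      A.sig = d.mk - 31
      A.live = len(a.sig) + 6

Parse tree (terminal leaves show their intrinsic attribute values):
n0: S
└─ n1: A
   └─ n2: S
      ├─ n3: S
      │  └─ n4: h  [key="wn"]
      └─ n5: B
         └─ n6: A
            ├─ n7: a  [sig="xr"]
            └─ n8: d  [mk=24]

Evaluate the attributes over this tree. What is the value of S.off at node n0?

1. n4.key = "wn"  [terminal]
2. n3.off = 10  [len(h.key) + 8]
3. n3.fin = 23  [len(h.key) + 21]
4. n3.wid = false  [false]
5. n3.ok = 27  [len(h.key) + 25]
6. n5.mk = 24  [S₁.ok + S₁.fin - 26]
7. n7.sig = "xr"  [terminal]
8. n8.mk = 24  [terminal]
9. n6.sig = -7  [d.mk - 31]
10. n6.live = 8  [len(a.sig) + 6]
11. n5.lab = -6  [A.sig + A.live - 7]
12. n2.off = 16  [S₁.off + 6]
13. n2.fin = 18  [B.lab + S₁.off + 14]
14. n2.wid = false  [B.lab > -6]
15. n2.ok = 18  [S₁.fin * 2 - 28]
16. n1.sig = 16  [S.fin - 2]
17. n1.live = 29  [S.fin + 11]
18. n0.off = -8  [A.live - 37]
19. n0.fin = -8  [A.live - 37]
20. n0.wid = true  [A.live > 28]
21. n0.ok = 13  [A.sig + A.live - 32]

-8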